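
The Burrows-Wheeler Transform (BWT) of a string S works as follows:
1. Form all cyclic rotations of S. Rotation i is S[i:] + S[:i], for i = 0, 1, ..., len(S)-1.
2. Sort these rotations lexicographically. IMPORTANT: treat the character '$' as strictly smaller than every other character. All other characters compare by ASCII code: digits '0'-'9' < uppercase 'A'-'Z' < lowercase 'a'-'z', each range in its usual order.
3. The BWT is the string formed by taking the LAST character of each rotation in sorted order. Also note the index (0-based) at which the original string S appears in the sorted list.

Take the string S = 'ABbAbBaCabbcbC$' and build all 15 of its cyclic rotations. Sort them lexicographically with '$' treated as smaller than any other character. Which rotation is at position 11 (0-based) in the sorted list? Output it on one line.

All 15 rotations (rotation i = S[i:]+S[:i]):
  rot[0] = ABbAbBaCabbcbC$
  rot[1] = BbAbBaCabbcbC$A
  rot[2] = bAbBaCabbcbC$AB
  rot[3] = AbBaCabbcbC$ABb
  rot[4] = bBaCabbcbC$ABbA
  rot[5] = BaCabbcbC$ABbAb
  rot[6] = aCabbcbC$ABbAbB
  rot[7] = CabbcbC$ABbAbBa
  rot[8] = abbcbC$ABbAbBaC
  rot[9] = bbcbC$ABbAbBaCa
  rot[10] = bcbC$ABbAbBaCab
  rot[11] = cbC$ABbAbBaCabb
  rot[12] = bC$ABbAbBaCabbc
  rot[13] = C$ABbAbBaCabbcb
  rot[14] = $ABbAbBaCabbcbC
Sorted (with $ < everything):
  sorted[0] = $ABbAbBaCabbcbC
  sorted[1] = ABbAbBaCabbcbC$
  sorted[2] = AbBaCabbcbC$ABb
  sorted[3] = BaCabbcbC$ABbAb
  sorted[4] = BbAbBaCabbcbC$A
  sorted[5] = C$ABbAbBaCabbcb
  sorted[6] = CabbcbC$ABbAbBa
  sorted[7] = aCabbcbC$ABbAbB
  sorted[8] = abbcbC$ABbAbBaC
  sorted[9] = bAbBaCabbcbC$AB
  sorted[10] = bBaCabbcbC$ABbA
  sorted[11] = bC$ABbAbBaCabbc
  sorted[12] = bbcbC$ABbAbBaCa
  sorted[13] = bcbC$ABbAbBaCab
  sorted[14] = cbC$ABbAbBaCabb
sorted[11] = bC$ABbAbBaCabbc

Answer: bC$ABbAbBaCabbc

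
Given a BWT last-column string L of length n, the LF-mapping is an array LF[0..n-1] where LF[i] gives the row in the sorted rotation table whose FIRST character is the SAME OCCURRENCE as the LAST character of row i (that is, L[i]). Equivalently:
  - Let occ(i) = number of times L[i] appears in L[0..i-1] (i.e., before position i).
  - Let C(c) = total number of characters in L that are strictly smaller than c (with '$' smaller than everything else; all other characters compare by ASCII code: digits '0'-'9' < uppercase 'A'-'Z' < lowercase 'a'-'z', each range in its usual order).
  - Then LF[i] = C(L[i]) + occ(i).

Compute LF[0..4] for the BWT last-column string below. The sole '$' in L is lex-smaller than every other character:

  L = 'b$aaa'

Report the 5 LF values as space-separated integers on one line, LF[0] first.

Answer: 4 0 1 2 3

Derivation:
Char counts: '$':1, 'a':3, 'b':1
C (first-col start): C('$')=0, C('a')=1, C('b')=4
L[0]='b': occ=0, LF[0]=C('b')+0=4+0=4
L[1]='$': occ=0, LF[1]=C('$')+0=0+0=0
L[2]='a': occ=0, LF[2]=C('a')+0=1+0=1
L[3]='a': occ=1, LF[3]=C('a')+1=1+1=2
L[4]='a': occ=2, LF[4]=C('a')+2=1+2=3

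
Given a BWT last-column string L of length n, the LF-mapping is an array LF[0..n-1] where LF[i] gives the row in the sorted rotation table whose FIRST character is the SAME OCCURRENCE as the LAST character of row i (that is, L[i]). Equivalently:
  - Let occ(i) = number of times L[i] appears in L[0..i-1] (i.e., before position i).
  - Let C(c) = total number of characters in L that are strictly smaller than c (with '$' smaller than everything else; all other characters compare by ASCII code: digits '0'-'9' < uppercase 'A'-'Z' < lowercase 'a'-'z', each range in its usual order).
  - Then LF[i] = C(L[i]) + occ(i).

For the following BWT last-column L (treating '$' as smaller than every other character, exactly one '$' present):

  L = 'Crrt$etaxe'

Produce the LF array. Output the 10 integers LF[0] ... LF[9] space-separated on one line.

Char counts: '$':1, 'C':1, 'a':1, 'e':2, 'r':2, 't':2, 'x':1
C (first-col start): C('$')=0, C('C')=1, C('a')=2, C('e')=3, C('r')=5, C('t')=7, C('x')=9
L[0]='C': occ=0, LF[0]=C('C')+0=1+0=1
L[1]='r': occ=0, LF[1]=C('r')+0=5+0=5
L[2]='r': occ=1, LF[2]=C('r')+1=5+1=6
L[3]='t': occ=0, LF[3]=C('t')+0=7+0=7
L[4]='$': occ=0, LF[4]=C('$')+0=0+0=0
L[5]='e': occ=0, LF[5]=C('e')+0=3+0=3
L[6]='t': occ=1, LF[6]=C('t')+1=7+1=8
L[7]='a': occ=0, LF[7]=C('a')+0=2+0=2
L[8]='x': occ=0, LF[8]=C('x')+0=9+0=9
L[9]='e': occ=1, LF[9]=C('e')+1=3+1=4

Answer: 1 5 6 7 0 3 8 2 9 4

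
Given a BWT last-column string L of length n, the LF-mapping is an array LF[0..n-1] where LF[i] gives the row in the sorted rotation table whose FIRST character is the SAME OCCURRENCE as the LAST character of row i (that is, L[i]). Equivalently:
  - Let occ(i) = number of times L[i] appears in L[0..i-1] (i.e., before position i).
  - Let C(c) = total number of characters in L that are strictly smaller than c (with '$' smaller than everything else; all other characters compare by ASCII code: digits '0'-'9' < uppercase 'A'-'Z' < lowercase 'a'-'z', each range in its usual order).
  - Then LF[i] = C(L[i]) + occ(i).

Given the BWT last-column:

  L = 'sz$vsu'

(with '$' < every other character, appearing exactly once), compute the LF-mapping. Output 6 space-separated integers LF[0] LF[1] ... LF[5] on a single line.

Char counts: '$':1, 's':2, 'u':1, 'v':1, 'z':1
C (first-col start): C('$')=0, C('s')=1, C('u')=3, C('v')=4, C('z')=5
L[0]='s': occ=0, LF[0]=C('s')+0=1+0=1
L[1]='z': occ=0, LF[1]=C('z')+0=5+0=5
L[2]='$': occ=0, LF[2]=C('$')+0=0+0=0
L[3]='v': occ=0, LF[3]=C('v')+0=4+0=4
L[4]='s': occ=1, LF[4]=C('s')+1=1+1=2
L[5]='u': occ=0, LF[5]=C('u')+0=3+0=3

Answer: 1 5 0 4 2 3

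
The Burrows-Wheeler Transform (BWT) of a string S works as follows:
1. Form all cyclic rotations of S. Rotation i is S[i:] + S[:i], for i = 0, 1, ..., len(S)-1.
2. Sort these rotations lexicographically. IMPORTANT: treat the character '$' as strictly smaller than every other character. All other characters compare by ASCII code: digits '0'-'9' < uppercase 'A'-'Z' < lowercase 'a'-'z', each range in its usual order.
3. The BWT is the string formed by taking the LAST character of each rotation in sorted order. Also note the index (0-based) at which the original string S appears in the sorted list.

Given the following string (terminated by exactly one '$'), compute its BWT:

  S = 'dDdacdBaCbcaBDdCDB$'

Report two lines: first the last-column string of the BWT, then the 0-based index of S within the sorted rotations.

All 19 rotations (rotation i = S[i:]+S[:i]):
  rot[0] = dDdacdBaCbcaBDdCDB$
  rot[1] = DdacdBaCbcaBDdCDB$d
  rot[2] = dacdBaCbcaBDdCDB$dD
  rot[3] = acdBaCbcaBDdCDB$dDd
  rot[4] = cdBaCbcaBDdCDB$dDda
  rot[5] = dBaCbcaBDdCDB$dDdac
  rot[6] = BaCbcaBDdCDB$dDdacd
  rot[7] = aCbcaBDdCDB$dDdacdB
  rot[8] = CbcaBDdCDB$dDdacdBa
  rot[9] = bcaBDdCDB$dDdacdBaC
  rot[10] = caBDdCDB$dDdacdBaCb
  rot[11] = aBDdCDB$dDdacdBaCbc
  rot[12] = BDdCDB$dDdacdBaCbca
  rot[13] = DdCDB$dDdacdBaCbcaB
  rot[14] = dCDB$dDdacdBaCbcaBD
  rot[15] = CDB$dDdacdBaCbcaBDd
  rot[16] = DB$dDdacdBaCbcaBDdC
  rot[17] = B$dDdacdBaCbcaBDdCD
  rot[18] = $dDdacdBaCbcaBDdCDB
Sorted (with $ < everything):
  sorted[0] = $dDdacdBaCbcaBDdCDB  (last char: 'B')
  sorted[1] = B$dDdacdBaCbcaBDdCD  (last char: 'D')
  sorted[2] = BDdCDB$dDdacdBaCbca  (last char: 'a')
  sorted[3] = BaCbcaBDdCDB$dDdacd  (last char: 'd')
  sorted[4] = CDB$dDdacdBaCbcaBDd  (last char: 'd')
  sorted[5] = CbcaBDdCDB$dDdacdBa  (last char: 'a')
  sorted[6] = DB$dDdacdBaCbcaBDdC  (last char: 'C')
  sorted[7] = DdCDB$dDdacdBaCbcaB  (last char: 'B')
  sorted[8] = DdacdBaCbcaBDdCDB$d  (last char: 'd')
  sorted[9] = aBDdCDB$dDdacdBaCbc  (last char: 'c')
  sorted[10] = aCbcaBDdCDB$dDdacdB  (last char: 'B')
  sorted[11] = acdBaCbcaBDdCDB$dDd  (last char: 'd')
  sorted[12] = bcaBDdCDB$dDdacdBaC  (last char: 'C')
  sorted[13] = caBDdCDB$dDdacdBaCb  (last char: 'b')
  sorted[14] = cdBaCbcaBDdCDB$dDda  (last char: 'a')
  sorted[15] = dBaCbcaBDdCDB$dDdac  (last char: 'c')
  sorted[16] = dCDB$dDdacdBaCbcaBD  (last char: 'D')
  sorted[17] = dDdacdBaCbcaBDdCDB$  (last char: '$')
  sorted[18] = dacdBaCbcaBDdCDB$dD  (last char: 'D')
Last column: BDaddaCBdcBdCbacD$D
Original string S is at sorted index 17

Answer: BDaddaCBdcBdCbacD$D
17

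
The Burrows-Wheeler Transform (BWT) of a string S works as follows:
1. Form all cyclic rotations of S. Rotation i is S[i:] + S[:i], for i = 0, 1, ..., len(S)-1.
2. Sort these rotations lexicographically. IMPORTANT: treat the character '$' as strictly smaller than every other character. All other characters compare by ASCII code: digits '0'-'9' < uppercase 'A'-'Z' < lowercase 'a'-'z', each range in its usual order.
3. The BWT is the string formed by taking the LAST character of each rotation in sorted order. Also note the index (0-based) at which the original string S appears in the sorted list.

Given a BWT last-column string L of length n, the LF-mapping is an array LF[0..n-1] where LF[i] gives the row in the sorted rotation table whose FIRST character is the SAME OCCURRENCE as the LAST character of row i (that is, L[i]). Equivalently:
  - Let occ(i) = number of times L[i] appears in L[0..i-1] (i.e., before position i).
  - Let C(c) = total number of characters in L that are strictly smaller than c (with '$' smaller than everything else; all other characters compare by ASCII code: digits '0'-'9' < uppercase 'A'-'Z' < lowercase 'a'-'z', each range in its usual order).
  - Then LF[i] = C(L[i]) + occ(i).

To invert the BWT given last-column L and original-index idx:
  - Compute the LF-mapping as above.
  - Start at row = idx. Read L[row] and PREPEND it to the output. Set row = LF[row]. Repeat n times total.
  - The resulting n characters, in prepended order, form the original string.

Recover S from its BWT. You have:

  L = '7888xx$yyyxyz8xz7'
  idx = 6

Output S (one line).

Answer: 8yxxyyx87zzyx887$

Derivation:
LF mapping: 1 3 4 5 7 8 0 11 12 13 9 14 15 6 10 16 2
Walk LF starting at row 6, prepending L[row]:
  step 1: row=6, L[6]='$', prepend. Next row=LF[6]=0
  step 2: row=0, L[0]='7', prepend. Next row=LF[0]=1
  step 3: row=1, L[1]='8', prepend. Next row=LF[1]=3
  step 4: row=3, L[3]='8', prepend. Next row=LF[3]=5
  step 5: row=5, L[5]='x', prepend. Next row=LF[5]=8
  step 6: row=8, L[8]='y', prepend. Next row=LF[8]=12
  step 7: row=12, L[12]='z', prepend. Next row=LF[12]=15
  step 8: row=15, L[15]='z', prepend. Next row=LF[15]=16
  step 9: row=16, L[16]='7', prepend. Next row=LF[16]=2
  step 10: row=2, L[2]='8', prepend. Next row=LF[2]=4
  step 11: row=4, L[4]='x', prepend. Next row=LF[4]=7
  step 12: row=7, L[7]='y', prepend. Next row=LF[7]=11
  step 13: row=11, L[11]='y', prepend. Next row=LF[11]=14
  step 14: row=14, L[14]='x', prepend. Next row=LF[14]=10
  step 15: row=10, L[10]='x', prepend. Next row=LF[10]=9
  step 16: row=9, L[9]='y', prepend. Next row=LF[9]=13
  step 17: row=13, L[13]='8', prepend. Next row=LF[13]=6
Reversed output: 8yxxyyx87zzyx887$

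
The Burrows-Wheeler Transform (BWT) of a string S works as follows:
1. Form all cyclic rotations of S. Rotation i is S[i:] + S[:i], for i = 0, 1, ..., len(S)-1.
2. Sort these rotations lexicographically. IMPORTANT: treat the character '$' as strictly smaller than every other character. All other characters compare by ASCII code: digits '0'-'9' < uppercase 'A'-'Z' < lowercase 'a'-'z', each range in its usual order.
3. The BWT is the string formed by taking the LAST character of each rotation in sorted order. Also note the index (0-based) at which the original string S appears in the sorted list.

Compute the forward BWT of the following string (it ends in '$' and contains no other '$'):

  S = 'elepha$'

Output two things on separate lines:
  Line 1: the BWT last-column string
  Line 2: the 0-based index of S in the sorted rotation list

Answer: ah$lpee
2

Derivation:
All 7 rotations (rotation i = S[i:]+S[:i]):
  rot[0] = elepha$
  rot[1] = lepha$e
  rot[2] = epha$el
  rot[3] = pha$ele
  rot[4] = ha$elep
  rot[5] = a$eleph
  rot[6] = $elepha
Sorted (with $ < everything):
  sorted[0] = $elepha  (last char: 'a')
  sorted[1] = a$eleph  (last char: 'h')
  sorted[2] = elepha$  (last char: '$')
  sorted[3] = epha$el  (last char: 'l')
  sorted[4] = ha$elep  (last char: 'p')
  sorted[5] = lepha$e  (last char: 'e')
  sorted[6] = pha$ele  (last char: 'e')
Last column: ah$lpee
Original string S is at sorted index 2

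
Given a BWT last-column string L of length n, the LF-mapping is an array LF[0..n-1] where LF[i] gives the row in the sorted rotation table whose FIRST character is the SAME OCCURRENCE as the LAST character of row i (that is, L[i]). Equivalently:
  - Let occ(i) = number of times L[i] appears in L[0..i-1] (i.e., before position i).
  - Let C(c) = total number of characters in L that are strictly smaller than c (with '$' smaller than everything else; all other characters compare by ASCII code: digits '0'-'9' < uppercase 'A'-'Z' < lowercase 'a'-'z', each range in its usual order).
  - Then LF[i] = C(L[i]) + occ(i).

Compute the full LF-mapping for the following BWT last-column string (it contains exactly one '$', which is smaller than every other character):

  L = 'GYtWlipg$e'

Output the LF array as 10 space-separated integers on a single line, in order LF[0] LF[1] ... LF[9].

Char counts: '$':1, 'G':1, 'W':1, 'Y':1, 'e':1, 'g':1, 'i':1, 'l':1, 'p':1, 't':1
C (first-col start): C('$')=0, C('G')=1, C('W')=2, C('Y')=3, C('e')=4, C('g')=5, C('i')=6, C('l')=7, C('p')=8, C('t')=9
L[0]='G': occ=0, LF[0]=C('G')+0=1+0=1
L[1]='Y': occ=0, LF[1]=C('Y')+0=3+0=3
L[2]='t': occ=0, LF[2]=C('t')+0=9+0=9
L[3]='W': occ=0, LF[3]=C('W')+0=2+0=2
L[4]='l': occ=0, LF[4]=C('l')+0=7+0=7
L[5]='i': occ=0, LF[5]=C('i')+0=6+0=6
L[6]='p': occ=0, LF[6]=C('p')+0=8+0=8
L[7]='g': occ=0, LF[7]=C('g')+0=5+0=5
L[8]='$': occ=0, LF[8]=C('$')+0=0+0=0
L[9]='e': occ=0, LF[9]=C('e')+0=4+0=4

Answer: 1 3 9 2 7 6 8 5 0 4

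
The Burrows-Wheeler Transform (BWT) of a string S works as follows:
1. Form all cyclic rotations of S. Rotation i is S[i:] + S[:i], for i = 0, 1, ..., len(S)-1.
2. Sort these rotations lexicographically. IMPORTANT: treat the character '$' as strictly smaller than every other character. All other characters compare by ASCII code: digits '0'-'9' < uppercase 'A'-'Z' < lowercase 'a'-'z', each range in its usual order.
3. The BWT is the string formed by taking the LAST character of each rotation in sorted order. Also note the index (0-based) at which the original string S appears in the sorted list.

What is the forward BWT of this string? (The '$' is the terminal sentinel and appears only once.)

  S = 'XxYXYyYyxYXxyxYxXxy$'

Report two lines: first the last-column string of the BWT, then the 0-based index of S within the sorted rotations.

Answer: yY$xYxxxXyYXyyXXxYYx
2

Derivation:
All 20 rotations (rotation i = S[i:]+S[:i]):
  rot[0] = XxYXYyYyxYXxyxYxXxy$
  rot[1] = xYXYyYyxYXxyxYxXxy$X
  rot[2] = YXYyYyxYXxyxYxXxy$Xx
  rot[3] = XYyYyxYXxyxYxXxy$XxY
  rot[4] = YyYyxYXxyxYxXxy$XxYX
  rot[5] = yYyxYXxyxYxXxy$XxYXY
  rot[6] = YyxYXxyxYxXxy$XxYXYy
  rot[7] = yxYXxyxYxXxy$XxYXYyY
  rot[8] = xYXxyxYxXxy$XxYXYyYy
  rot[9] = YXxyxYxXxy$XxYXYyYyx
  rot[10] = XxyxYxXxy$XxYXYyYyxY
  rot[11] = xyxYxXxy$XxYXYyYyxYX
  rot[12] = yxYxXxy$XxYXYyYyxYXx
  rot[13] = xYxXxy$XxYXYyYyxYXxy
  rot[14] = YxXxy$XxYXYyYyxYXxyx
  rot[15] = xXxy$XxYXYyYyxYXxyxY
  rot[16] = Xxy$XxYXYyYyxYXxyxYx
  rot[17] = xy$XxYXYyYyxYXxyxYxX
  rot[18] = y$XxYXYyYyxYXxyxYxXx
  rot[19] = $XxYXYyYyxYXxyxYxXxy
Sorted (with $ < everything):
  sorted[0] = $XxYXYyYyxYXxyxYxXxy  (last char: 'y')
  sorted[1] = XYyYyxYXxyxYxXxy$XxY  (last char: 'Y')
  sorted[2] = XxYXYyYyxYXxyxYxXxy$  (last char: '$')
  sorted[3] = Xxy$XxYXYyYyxYXxyxYx  (last char: 'x')
  sorted[4] = XxyxYxXxy$XxYXYyYyxY  (last char: 'Y')
  sorted[5] = YXYyYyxYXxyxYxXxy$Xx  (last char: 'x')
  sorted[6] = YXxyxYxXxy$XxYXYyYyx  (last char: 'x')
  sorted[7] = YxXxy$XxYXYyYyxYXxyx  (last char: 'x')
  sorted[8] = YyYyxYXxyxYxXxy$XxYX  (last char: 'X')
  sorted[9] = YyxYXxyxYxXxy$XxYXYy  (last char: 'y')
  sorted[10] = xXxy$XxYXYyYyxYXxyxY  (last char: 'Y')
  sorted[11] = xYXYyYyxYXxyxYxXxy$X  (last char: 'X')
  sorted[12] = xYXxyxYxXxy$XxYXYyYy  (last char: 'y')
  sorted[13] = xYxXxy$XxYXYyYyxYXxy  (last char: 'y')
  sorted[14] = xy$XxYXYyYyxYXxyxYxX  (last char: 'X')
  sorted[15] = xyxYxXxy$XxYXYyYyxYX  (last char: 'X')
  sorted[16] = y$XxYXYyYyxYXxyxYxXx  (last char: 'x')
  sorted[17] = yYyxYXxyxYxXxy$XxYXY  (last char: 'Y')
  sorted[18] = yxYXxyxYxXxy$XxYXYyY  (last char: 'Y')
  sorted[19] = yxYxXxy$XxYXYyYyxYXx  (last char: 'x')
Last column: yY$xYxxxXyYXyyXXxYYx
Original string S is at sorted index 2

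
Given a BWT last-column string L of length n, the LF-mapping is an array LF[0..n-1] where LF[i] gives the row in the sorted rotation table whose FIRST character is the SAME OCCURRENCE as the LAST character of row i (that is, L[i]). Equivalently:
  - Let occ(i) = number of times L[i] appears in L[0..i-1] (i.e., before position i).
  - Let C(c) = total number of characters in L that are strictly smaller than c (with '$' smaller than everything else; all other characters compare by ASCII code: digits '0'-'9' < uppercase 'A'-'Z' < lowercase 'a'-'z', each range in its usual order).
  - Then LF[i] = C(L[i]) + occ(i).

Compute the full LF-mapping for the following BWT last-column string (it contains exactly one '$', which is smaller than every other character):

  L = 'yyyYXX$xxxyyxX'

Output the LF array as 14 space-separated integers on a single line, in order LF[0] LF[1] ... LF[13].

Answer: 9 10 11 4 1 2 0 5 6 7 12 13 8 3

Derivation:
Char counts: '$':1, 'X':3, 'Y':1, 'x':4, 'y':5
C (first-col start): C('$')=0, C('X')=1, C('Y')=4, C('x')=5, C('y')=9
L[0]='y': occ=0, LF[0]=C('y')+0=9+0=9
L[1]='y': occ=1, LF[1]=C('y')+1=9+1=10
L[2]='y': occ=2, LF[2]=C('y')+2=9+2=11
L[3]='Y': occ=0, LF[3]=C('Y')+0=4+0=4
L[4]='X': occ=0, LF[4]=C('X')+0=1+0=1
L[5]='X': occ=1, LF[5]=C('X')+1=1+1=2
L[6]='$': occ=0, LF[6]=C('$')+0=0+0=0
L[7]='x': occ=0, LF[7]=C('x')+0=5+0=5
L[8]='x': occ=1, LF[8]=C('x')+1=5+1=6
L[9]='x': occ=2, LF[9]=C('x')+2=5+2=7
L[10]='y': occ=3, LF[10]=C('y')+3=9+3=12
L[11]='y': occ=4, LF[11]=C('y')+4=9+4=13
L[12]='x': occ=3, LF[12]=C('x')+3=5+3=8
L[13]='X': occ=2, LF[13]=C('X')+2=1+2=3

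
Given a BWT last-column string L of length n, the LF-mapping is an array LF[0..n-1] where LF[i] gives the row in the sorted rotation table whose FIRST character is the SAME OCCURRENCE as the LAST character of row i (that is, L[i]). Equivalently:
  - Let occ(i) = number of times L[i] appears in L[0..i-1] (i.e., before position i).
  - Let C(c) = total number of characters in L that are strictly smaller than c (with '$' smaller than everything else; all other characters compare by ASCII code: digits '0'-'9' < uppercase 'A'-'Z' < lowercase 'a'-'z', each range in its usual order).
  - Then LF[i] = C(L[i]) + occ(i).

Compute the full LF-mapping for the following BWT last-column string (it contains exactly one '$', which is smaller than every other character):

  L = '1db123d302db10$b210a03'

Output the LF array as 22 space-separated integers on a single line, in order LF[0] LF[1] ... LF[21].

Char counts: '$':1, '0':4, '1':4, '2':3, '3':3, 'a':1, 'b':3, 'd':3
C (first-col start): C('$')=0, C('0')=1, C('1')=5, C('2')=9, C('3')=12, C('a')=15, C('b')=16, C('d')=19
L[0]='1': occ=0, LF[0]=C('1')+0=5+0=5
L[1]='d': occ=0, LF[1]=C('d')+0=19+0=19
L[2]='b': occ=0, LF[2]=C('b')+0=16+0=16
L[3]='1': occ=1, LF[3]=C('1')+1=5+1=6
L[4]='2': occ=0, LF[4]=C('2')+0=9+0=9
L[5]='3': occ=0, LF[5]=C('3')+0=12+0=12
L[6]='d': occ=1, LF[6]=C('d')+1=19+1=20
L[7]='3': occ=1, LF[7]=C('3')+1=12+1=13
L[8]='0': occ=0, LF[8]=C('0')+0=1+0=1
L[9]='2': occ=1, LF[9]=C('2')+1=9+1=10
L[10]='d': occ=2, LF[10]=C('d')+2=19+2=21
L[11]='b': occ=1, LF[11]=C('b')+1=16+1=17
L[12]='1': occ=2, LF[12]=C('1')+2=5+2=7
L[13]='0': occ=1, LF[13]=C('0')+1=1+1=2
L[14]='$': occ=0, LF[14]=C('$')+0=0+0=0
L[15]='b': occ=2, LF[15]=C('b')+2=16+2=18
L[16]='2': occ=2, LF[16]=C('2')+2=9+2=11
L[17]='1': occ=3, LF[17]=C('1')+3=5+3=8
L[18]='0': occ=2, LF[18]=C('0')+2=1+2=3
L[19]='a': occ=0, LF[19]=C('a')+0=15+0=15
L[20]='0': occ=3, LF[20]=C('0')+3=1+3=4
L[21]='3': occ=2, LF[21]=C('3')+2=12+2=14

Answer: 5 19 16 6 9 12 20 13 1 10 21 17 7 2 0 18 11 8 3 15 4 14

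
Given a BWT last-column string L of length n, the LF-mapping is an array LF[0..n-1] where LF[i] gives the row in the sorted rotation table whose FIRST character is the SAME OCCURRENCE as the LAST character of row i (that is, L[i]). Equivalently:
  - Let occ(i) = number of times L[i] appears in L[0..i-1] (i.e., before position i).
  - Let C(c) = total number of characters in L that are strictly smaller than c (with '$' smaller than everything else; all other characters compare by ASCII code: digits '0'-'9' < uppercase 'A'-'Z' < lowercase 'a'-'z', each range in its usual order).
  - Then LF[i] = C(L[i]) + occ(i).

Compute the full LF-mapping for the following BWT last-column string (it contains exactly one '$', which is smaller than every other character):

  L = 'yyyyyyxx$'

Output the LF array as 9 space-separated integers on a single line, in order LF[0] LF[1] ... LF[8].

Char counts: '$':1, 'x':2, 'y':6
C (first-col start): C('$')=0, C('x')=1, C('y')=3
L[0]='y': occ=0, LF[0]=C('y')+0=3+0=3
L[1]='y': occ=1, LF[1]=C('y')+1=3+1=4
L[2]='y': occ=2, LF[2]=C('y')+2=3+2=5
L[3]='y': occ=3, LF[3]=C('y')+3=3+3=6
L[4]='y': occ=4, LF[4]=C('y')+4=3+4=7
L[5]='y': occ=5, LF[5]=C('y')+5=3+5=8
L[6]='x': occ=0, LF[6]=C('x')+0=1+0=1
L[7]='x': occ=1, LF[7]=C('x')+1=1+1=2
L[8]='$': occ=0, LF[8]=C('$')+0=0+0=0

Answer: 3 4 5 6 7 8 1 2 0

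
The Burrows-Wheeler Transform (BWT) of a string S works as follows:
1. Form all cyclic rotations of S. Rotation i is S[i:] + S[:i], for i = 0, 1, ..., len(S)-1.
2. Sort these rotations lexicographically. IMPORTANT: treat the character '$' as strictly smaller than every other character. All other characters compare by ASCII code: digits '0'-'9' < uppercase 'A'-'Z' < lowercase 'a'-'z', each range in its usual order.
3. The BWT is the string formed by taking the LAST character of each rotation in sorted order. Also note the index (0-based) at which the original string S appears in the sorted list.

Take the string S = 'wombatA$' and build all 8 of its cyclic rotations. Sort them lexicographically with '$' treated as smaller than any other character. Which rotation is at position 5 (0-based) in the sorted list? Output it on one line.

All 8 rotations (rotation i = S[i:]+S[:i]):
  rot[0] = wombatA$
  rot[1] = ombatA$w
  rot[2] = mbatA$wo
  rot[3] = batA$wom
  rot[4] = atA$womb
  rot[5] = tA$womba
  rot[6] = A$wombat
  rot[7] = $wombatA
Sorted (with $ < everything):
  sorted[0] = $wombatA
  sorted[1] = A$wombat
  sorted[2] = atA$womb
  sorted[3] = batA$wom
  sorted[4] = mbatA$wo
  sorted[5] = ombatA$w
  sorted[6] = tA$womba
  sorted[7] = wombatA$
sorted[5] = ombatA$w

Answer: ombatA$w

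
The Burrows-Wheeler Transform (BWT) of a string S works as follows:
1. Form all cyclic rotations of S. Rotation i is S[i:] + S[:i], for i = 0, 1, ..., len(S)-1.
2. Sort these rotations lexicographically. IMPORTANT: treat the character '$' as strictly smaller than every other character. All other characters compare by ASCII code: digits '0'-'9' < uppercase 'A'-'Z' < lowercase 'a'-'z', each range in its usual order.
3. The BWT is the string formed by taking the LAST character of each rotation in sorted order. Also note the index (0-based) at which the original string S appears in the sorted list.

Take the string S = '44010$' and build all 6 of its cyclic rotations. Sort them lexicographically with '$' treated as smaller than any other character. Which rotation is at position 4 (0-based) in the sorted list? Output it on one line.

All 6 rotations (rotation i = S[i:]+S[:i]):
  rot[0] = 44010$
  rot[1] = 4010$4
  rot[2] = 010$44
  rot[3] = 10$440
  rot[4] = 0$4401
  rot[5] = $44010
Sorted (with $ < everything):
  sorted[0] = $44010
  sorted[1] = 0$4401
  sorted[2] = 010$44
  sorted[3] = 10$440
  sorted[4] = 4010$4
  sorted[5] = 44010$
sorted[4] = 4010$4

Answer: 4010$4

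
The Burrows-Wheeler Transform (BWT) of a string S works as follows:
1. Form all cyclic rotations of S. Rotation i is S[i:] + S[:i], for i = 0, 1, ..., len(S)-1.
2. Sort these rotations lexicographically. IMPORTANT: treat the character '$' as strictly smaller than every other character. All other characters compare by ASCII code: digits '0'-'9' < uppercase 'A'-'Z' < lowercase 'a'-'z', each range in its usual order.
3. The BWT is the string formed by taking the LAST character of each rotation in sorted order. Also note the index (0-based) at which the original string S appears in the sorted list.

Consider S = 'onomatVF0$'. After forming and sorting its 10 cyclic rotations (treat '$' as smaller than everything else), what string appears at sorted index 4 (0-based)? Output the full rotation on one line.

Answer: atVF0$onom

Derivation:
All 10 rotations (rotation i = S[i:]+S[:i]):
  rot[0] = onomatVF0$
  rot[1] = nomatVF0$o
  rot[2] = omatVF0$on
  rot[3] = matVF0$ono
  rot[4] = atVF0$onom
  rot[5] = tVF0$onoma
  rot[6] = VF0$onomat
  rot[7] = F0$onomatV
  rot[8] = 0$onomatVF
  rot[9] = $onomatVF0
Sorted (with $ < everything):
  sorted[0] = $onomatVF0
  sorted[1] = 0$onomatVF
  sorted[2] = F0$onomatV
  sorted[3] = VF0$onomat
  sorted[4] = atVF0$onom
  sorted[5] = matVF0$ono
  sorted[6] = nomatVF0$o
  sorted[7] = omatVF0$on
  sorted[8] = onomatVF0$
  sorted[9] = tVF0$onoma
sorted[4] = atVF0$onom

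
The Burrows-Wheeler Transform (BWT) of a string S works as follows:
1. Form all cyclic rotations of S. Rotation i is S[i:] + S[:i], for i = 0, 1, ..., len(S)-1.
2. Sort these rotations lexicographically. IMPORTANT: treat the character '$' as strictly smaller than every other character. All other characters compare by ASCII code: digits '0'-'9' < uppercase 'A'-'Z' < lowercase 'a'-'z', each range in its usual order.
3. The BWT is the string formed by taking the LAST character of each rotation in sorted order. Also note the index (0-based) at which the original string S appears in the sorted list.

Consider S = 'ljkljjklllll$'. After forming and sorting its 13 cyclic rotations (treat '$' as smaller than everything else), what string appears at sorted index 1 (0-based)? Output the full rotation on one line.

All 13 rotations (rotation i = S[i:]+S[:i]):
  rot[0] = ljkljjklllll$
  rot[1] = jkljjklllll$l
  rot[2] = kljjklllll$lj
  rot[3] = ljjklllll$ljk
  rot[4] = jjklllll$ljkl
  rot[5] = jklllll$ljklj
  rot[6] = klllll$ljkljj
  rot[7] = lllll$ljkljjk
  rot[8] = llll$ljkljjkl
  rot[9] = lll$ljkljjkll
  rot[10] = ll$ljkljjklll
  rot[11] = l$ljkljjkllll
  rot[12] = $ljkljjklllll
Sorted (with $ < everything):
  sorted[0] = $ljkljjklllll
  sorted[1] = jjklllll$ljkl
  sorted[2] = jkljjklllll$l
  sorted[3] = jklllll$ljklj
  sorted[4] = kljjklllll$lj
  sorted[5] = klllll$ljkljj
  sorted[6] = l$ljkljjkllll
  sorted[7] = ljjklllll$ljk
  sorted[8] = ljkljjklllll$
  sorted[9] = ll$ljkljjklll
  sorted[10] = lll$ljkljjkll
  sorted[11] = llll$ljkljjkl
  sorted[12] = lllll$ljkljjk
sorted[1] = jjklllll$ljkl

Answer: jjklllll$ljkl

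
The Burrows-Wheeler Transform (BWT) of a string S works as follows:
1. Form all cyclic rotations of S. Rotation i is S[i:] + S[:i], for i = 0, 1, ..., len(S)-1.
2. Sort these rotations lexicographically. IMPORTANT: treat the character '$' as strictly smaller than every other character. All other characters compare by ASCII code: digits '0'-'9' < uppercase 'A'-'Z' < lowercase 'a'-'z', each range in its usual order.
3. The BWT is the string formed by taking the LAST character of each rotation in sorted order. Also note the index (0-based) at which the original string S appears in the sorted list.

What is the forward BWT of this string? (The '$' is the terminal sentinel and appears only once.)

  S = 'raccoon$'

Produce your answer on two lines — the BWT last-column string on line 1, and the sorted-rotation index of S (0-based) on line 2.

Answer: nracooc$
7

Derivation:
All 8 rotations (rotation i = S[i:]+S[:i]):
  rot[0] = raccoon$
  rot[1] = accoon$r
  rot[2] = ccoon$ra
  rot[3] = coon$rac
  rot[4] = oon$racc
  rot[5] = on$racco
  rot[6] = n$raccoo
  rot[7] = $raccoon
Sorted (with $ < everything):
  sorted[0] = $raccoon  (last char: 'n')
  sorted[1] = accoon$r  (last char: 'r')
  sorted[2] = ccoon$ra  (last char: 'a')
  sorted[3] = coon$rac  (last char: 'c')
  sorted[4] = n$raccoo  (last char: 'o')
  sorted[5] = on$racco  (last char: 'o')
  sorted[6] = oon$racc  (last char: 'c')
  sorted[7] = raccoon$  (last char: '$')
Last column: nracooc$
Original string S is at sorted index 7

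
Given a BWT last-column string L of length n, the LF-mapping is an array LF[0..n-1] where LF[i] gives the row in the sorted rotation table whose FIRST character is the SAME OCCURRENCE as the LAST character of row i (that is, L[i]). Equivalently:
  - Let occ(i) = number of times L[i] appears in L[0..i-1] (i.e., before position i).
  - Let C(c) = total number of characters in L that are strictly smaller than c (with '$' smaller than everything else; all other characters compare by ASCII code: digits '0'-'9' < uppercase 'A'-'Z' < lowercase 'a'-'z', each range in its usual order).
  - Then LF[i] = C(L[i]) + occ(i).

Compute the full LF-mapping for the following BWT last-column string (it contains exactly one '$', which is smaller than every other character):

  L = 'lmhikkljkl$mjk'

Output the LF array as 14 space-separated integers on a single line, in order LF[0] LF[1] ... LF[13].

Answer: 9 12 1 2 5 6 10 3 7 11 0 13 4 8

Derivation:
Char counts: '$':1, 'h':1, 'i':1, 'j':2, 'k':4, 'l':3, 'm':2
C (first-col start): C('$')=0, C('h')=1, C('i')=2, C('j')=3, C('k')=5, C('l')=9, C('m')=12
L[0]='l': occ=0, LF[0]=C('l')+0=9+0=9
L[1]='m': occ=0, LF[1]=C('m')+0=12+0=12
L[2]='h': occ=0, LF[2]=C('h')+0=1+0=1
L[3]='i': occ=0, LF[3]=C('i')+0=2+0=2
L[4]='k': occ=0, LF[4]=C('k')+0=5+0=5
L[5]='k': occ=1, LF[5]=C('k')+1=5+1=6
L[6]='l': occ=1, LF[6]=C('l')+1=9+1=10
L[7]='j': occ=0, LF[7]=C('j')+0=3+0=3
L[8]='k': occ=2, LF[8]=C('k')+2=5+2=7
L[9]='l': occ=2, LF[9]=C('l')+2=9+2=11
L[10]='$': occ=0, LF[10]=C('$')+0=0+0=0
L[11]='m': occ=1, LF[11]=C('m')+1=12+1=13
L[12]='j': occ=1, LF[12]=C('j')+1=3+1=4
L[13]='k': occ=3, LF[13]=C('k')+3=5+3=8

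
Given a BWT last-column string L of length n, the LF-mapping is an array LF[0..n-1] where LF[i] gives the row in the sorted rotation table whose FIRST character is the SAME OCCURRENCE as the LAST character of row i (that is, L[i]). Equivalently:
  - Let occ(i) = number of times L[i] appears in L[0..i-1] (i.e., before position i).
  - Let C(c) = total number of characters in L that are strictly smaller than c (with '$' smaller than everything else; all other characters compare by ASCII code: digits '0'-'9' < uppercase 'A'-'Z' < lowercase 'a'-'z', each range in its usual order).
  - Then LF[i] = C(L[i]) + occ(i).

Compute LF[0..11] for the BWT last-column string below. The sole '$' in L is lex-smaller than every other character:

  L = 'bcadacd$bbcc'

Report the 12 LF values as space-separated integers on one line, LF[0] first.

Char counts: '$':1, 'a':2, 'b':3, 'c':4, 'd':2
C (first-col start): C('$')=0, C('a')=1, C('b')=3, C('c')=6, C('d')=10
L[0]='b': occ=0, LF[0]=C('b')+0=3+0=3
L[1]='c': occ=0, LF[1]=C('c')+0=6+0=6
L[2]='a': occ=0, LF[2]=C('a')+0=1+0=1
L[3]='d': occ=0, LF[3]=C('d')+0=10+0=10
L[4]='a': occ=1, LF[4]=C('a')+1=1+1=2
L[5]='c': occ=1, LF[5]=C('c')+1=6+1=7
L[6]='d': occ=1, LF[6]=C('d')+1=10+1=11
L[7]='$': occ=0, LF[7]=C('$')+0=0+0=0
L[8]='b': occ=1, LF[8]=C('b')+1=3+1=4
L[9]='b': occ=2, LF[9]=C('b')+2=3+2=5
L[10]='c': occ=2, LF[10]=C('c')+2=6+2=8
L[11]='c': occ=3, LF[11]=C('c')+3=6+3=9

Answer: 3 6 1 10 2 7 11 0 4 5 8 9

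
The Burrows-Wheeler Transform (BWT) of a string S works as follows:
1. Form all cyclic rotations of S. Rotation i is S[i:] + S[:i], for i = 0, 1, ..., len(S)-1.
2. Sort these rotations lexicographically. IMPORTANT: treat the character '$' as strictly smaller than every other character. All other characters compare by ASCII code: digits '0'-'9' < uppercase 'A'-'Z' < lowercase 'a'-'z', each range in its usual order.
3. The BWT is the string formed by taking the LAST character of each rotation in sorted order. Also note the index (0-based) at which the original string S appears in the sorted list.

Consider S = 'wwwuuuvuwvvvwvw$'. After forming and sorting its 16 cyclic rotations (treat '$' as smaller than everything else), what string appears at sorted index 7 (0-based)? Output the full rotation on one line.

Answer: vvwvw$wwwuuuvuwv

Derivation:
All 16 rotations (rotation i = S[i:]+S[:i]):
  rot[0] = wwwuuuvuwvvvwvw$
  rot[1] = wwuuuvuwvvvwvw$w
  rot[2] = wuuuvuwvvvwvw$ww
  rot[3] = uuuvuwvvvwvw$www
  rot[4] = uuvuwvvvwvw$wwwu
  rot[5] = uvuwvvvwvw$wwwuu
  rot[6] = vuwvvvwvw$wwwuuu
  rot[7] = uwvvvwvw$wwwuuuv
  rot[8] = wvvvwvw$wwwuuuvu
  rot[9] = vvvwvw$wwwuuuvuw
  rot[10] = vvwvw$wwwuuuvuwv
  rot[11] = vwvw$wwwuuuvuwvv
  rot[12] = wvw$wwwuuuvuwvvv
  rot[13] = vw$wwwuuuvuwvvvw
  rot[14] = w$wwwuuuvuwvvvwv
  rot[15] = $wwwuuuvuwvvvwvw
Sorted (with $ < everything):
  sorted[0] = $wwwuuuvuwvvvwvw
  sorted[1] = uuuvuwvvvwvw$www
  sorted[2] = uuvuwvvvwvw$wwwu
  sorted[3] = uvuwvvvwvw$wwwuu
  sorted[4] = uwvvvwvw$wwwuuuv
  sorted[5] = vuwvvvwvw$wwwuuu
  sorted[6] = vvvwvw$wwwuuuvuw
  sorted[7] = vvwvw$wwwuuuvuwv
  sorted[8] = vw$wwwuuuvuwvvvw
  sorted[9] = vwvw$wwwuuuvuwvv
  sorted[10] = w$wwwuuuvuwvvvwv
  sorted[11] = wuuuvuwvvvwvw$ww
  sorted[12] = wvvvwvw$wwwuuuvu
  sorted[13] = wvw$wwwuuuvuwvvv
  sorted[14] = wwuuuvuwvvvwvw$w
  sorted[15] = wwwuuuvuwvvvwvw$
sorted[7] = vvwvw$wwwuuuvuwv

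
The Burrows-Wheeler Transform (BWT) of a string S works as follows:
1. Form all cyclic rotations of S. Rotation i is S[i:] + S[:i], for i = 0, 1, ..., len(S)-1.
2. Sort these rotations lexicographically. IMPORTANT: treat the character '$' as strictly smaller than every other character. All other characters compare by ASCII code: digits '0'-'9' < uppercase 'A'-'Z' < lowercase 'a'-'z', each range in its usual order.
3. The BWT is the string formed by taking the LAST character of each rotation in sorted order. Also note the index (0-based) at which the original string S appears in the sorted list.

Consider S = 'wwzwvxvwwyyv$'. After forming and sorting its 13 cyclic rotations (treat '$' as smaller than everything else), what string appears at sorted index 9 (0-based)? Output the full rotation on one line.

All 13 rotations (rotation i = S[i:]+S[:i]):
  rot[0] = wwzwvxvwwyyv$
  rot[1] = wzwvxvwwyyv$w
  rot[2] = zwvxvwwyyv$ww
  rot[3] = wvxvwwyyv$wwz
  rot[4] = vxvwwyyv$wwzw
  rot[5] = xvwwyyv$wwzwv
  rot[6] = vwwyyv$wwzwvx
  rot[7] = wwyyv$wwzwvxv
  rot[8] = wyyv$wwzwvxvw
  rot[9] = yyv$wwzwvxvww
  rot[10] = yv$wwzwvxvwwy
  rot[11] = v$wwzwvxvwwyy
  rot[12] = $wwzwvxvwwyyv
Sorted (with $ < everything):
  sorted[0] = $wwzwvxvwwyyv
  sorted[1] = v$wwzwvxvwwyy
  sorted[2] = vwwyyv$wwzwvx
  sorted[3] = vxvwwyyv$wwzw
  sorted[4] = wvxvwwyyv$wwz
  sorted[5] = wwyyv$wwzwvxv
  sorted[6] = wwzwvxvwwyyv$
  sorted[7] = wyyv$wwzwvxvw
  sorted[8] = wzwvxvwwyyv$w
  sorted[9] = xvwwyyv$wwzwv
  sorted[10] = yv$wwzwvxvwwy
  sorted[11] = yyv$wwzwvxvww
  sorted[12] = zwvxvwwyyv$ww
sorted[9] = xvwwyyv$wwzwv

Answer: xvwwyyv$wwzwv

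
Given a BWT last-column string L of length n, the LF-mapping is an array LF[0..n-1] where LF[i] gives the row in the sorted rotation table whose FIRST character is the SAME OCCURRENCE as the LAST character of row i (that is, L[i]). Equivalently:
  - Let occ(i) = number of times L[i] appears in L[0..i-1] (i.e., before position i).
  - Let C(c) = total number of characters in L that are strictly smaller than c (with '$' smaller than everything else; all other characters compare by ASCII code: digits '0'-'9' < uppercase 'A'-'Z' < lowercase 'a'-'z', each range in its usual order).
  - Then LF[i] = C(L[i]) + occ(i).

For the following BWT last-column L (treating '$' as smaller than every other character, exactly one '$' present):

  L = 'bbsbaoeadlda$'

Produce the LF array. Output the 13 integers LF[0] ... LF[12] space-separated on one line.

Char counts: '$':1, 'a':3, 'b':3, 'd':2, 'e':1, 'l':1, 'o':1, 's':1
C (first-col start): C('$')=0, C('a')=1, C('b')=4, C('d')=7, C('e')=9, C('l')=10, C('o')=11, C('s')=12
L[0]='b': occ=0, LF[0]=C('b')+0=4+0=4
L[1]='b': occ=1, LF[1]=C('b')+1=4+1=5
L[2]='s': occ=0, LF[2]=C('s')+0=12+0=12
L[3]='b': occ=2, LF[3]=C('b')+2=4+2=6
L[4]='a': occ=0, LF[4]=C('a')+0=1+0=1
L[5]='o': occ=0, LF[5]=C('o')+0=11+0=11
L[6]='e': occ=0, LF[6]=C('e')+0=9+0=9
L[7]='a': occ=1, LF[7]=C('a')+1=1+1=2
L[8]='d': occ=0, LF[8]=C('d')+0=7+0=7
L[9]='l': occ=0, LF[9]=C('l')+0=10+0=10
L[10]='d': occ=1, LF[10]=C('d')+1=7+1=8
L[11]='a': occ=2, LF[11]=C('a')+2=1+2=3
L[12]='$': occ=0, LF[12]=C('$')+0=0+0=0

Answer: 4 5 12 6 1 11 9 2 7 10 8 3 0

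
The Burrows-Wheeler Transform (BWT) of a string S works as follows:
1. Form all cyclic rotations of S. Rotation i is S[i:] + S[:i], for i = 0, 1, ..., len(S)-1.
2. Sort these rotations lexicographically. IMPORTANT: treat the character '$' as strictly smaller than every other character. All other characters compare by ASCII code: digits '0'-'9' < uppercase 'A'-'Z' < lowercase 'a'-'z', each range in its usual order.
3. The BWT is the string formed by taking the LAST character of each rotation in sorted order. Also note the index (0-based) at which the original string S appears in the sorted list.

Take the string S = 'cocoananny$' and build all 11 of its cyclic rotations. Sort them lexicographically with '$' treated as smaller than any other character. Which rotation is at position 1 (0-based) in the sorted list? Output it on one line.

All 11 rotations (rotation i = S[i:]+S[:i]):
  rot[0] = cocoananny$
  rot[1] = ocoananny$c
  rot[2] = coananny$co
  rot[3] = oananny$coc
  rot[4] = ananny$coco
  rot[5] = nanny$cocoa
  rot[6] = anny$cocoan
  rot[7] = nny$cocoana
  rot[8] = ny$cocoanan
  rot[9] = y$cocoanann
  rot[10] = $cocoananny
Sorted (with $ < everything):
  sorted[0] = $cocoananny
  sorted[1] = ananny$coco
  sorted[2] = anny$cocoan
  sorted[3] = coananny$co
  sorted[4] = cocoananny$
  sorted[5] = nanny$cocoa
  sorted[6] = nny$cocoana
  sorted[7] = ny$cocoanan
  sorted[8] = oananny$coc
  sorted[9] = ocoananny$c
  sorted[10] = y$cocoanann
sorted[1] = ananny$coco

Answer: ananny$coco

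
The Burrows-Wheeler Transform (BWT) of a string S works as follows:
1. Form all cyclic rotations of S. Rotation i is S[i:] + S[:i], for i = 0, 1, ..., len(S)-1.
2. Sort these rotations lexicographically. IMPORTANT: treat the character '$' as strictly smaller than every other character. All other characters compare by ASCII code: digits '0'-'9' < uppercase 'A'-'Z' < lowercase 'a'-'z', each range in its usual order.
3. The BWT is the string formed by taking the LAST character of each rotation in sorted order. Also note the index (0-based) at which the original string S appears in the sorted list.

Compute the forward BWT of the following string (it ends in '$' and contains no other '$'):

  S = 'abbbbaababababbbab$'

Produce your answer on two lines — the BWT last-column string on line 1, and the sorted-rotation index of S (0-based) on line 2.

Answer: bbbabbb$abbaaabbbaa
7

Derivation:
All 19 rotations (rotation i = S[i:]+S[:i]):
  rot[0] = abbbbaababababbbab$
  rot[1] = bbbbaababababbbab$a
  rot[2] = bbbaababababbbab$ab
  rot[3] = bbaababababbbab$abb
  rot[4] = baababababbbab$abbb
  rot[5] = aababababbbab$abbbb
  rot[6] = ababababbbab$abbbba
  rot[7] = babababbbab$abbbbaa
  rot[8] = abababbbab$abbbbaab
  rot[9] = bababbbab$abbbbaaba
  rot[10] = ababbbab$abbbbaabab
  rot[11] = babbbab$abbbbaababa
  rot[12] = abbbab$abbbbaababab
  rot[13] = bbbab$abbbbaabababa
  rot[14] = bbab$abbbbaabababab
  rot[15] = bab$abbbbaababababb
  rot[16] = ab$abbbbaababababbb
  rot[17] = b$abbbbaababababbba
  rot[18] = $abbbbaababababbbab
Sorted (with $ < everything):
  sorted[0] = $abbbbaababababbbab  (last char: 'b')
  sorted[1] = aababababbbab$abbbb  (last char: 'b')
  sorted[2] = ab$abbbbaababababbb  (last char: 'b')
  sorted[3] = ababababbbab$abbbba  (last char: 'a')
  sorted[4] = abababbbab$abbbbaab  (last char: 'b')
  sorted[5] = ababbbab$abbbbaabab  (last char: 'b')
  sorted[6] = abbbab$abbbbaababab  (last char: 'b')
  sorted[7] = abbbbaababababbbab$  (last char: '$')
  sorted[8] = b$abbbbaababababbba  (last char: 'a')
  sorted[9] = baababababbbab$abbb  (last char: 'b')
  sorted[10] = bab$abbbbaababababb  (last char: 'b')
  sorted[11] = babababbbab$abbbbaa  (last char: 'a')
  sorted[12] = bababbbab$abbbbaaba  (last char: 'a')
  sorted[13] = babbbab$abbbbaababa  (last char: 'a')
  sorted[14] = bbaababababbbab$abb  (last char: 'b')
  sorted[15] = bbab$abbbbaabababab  (last char: 'b')
  sorted[16] = bbbaababababbbab$ab  (last char: 'b')
  sorted[17] = bbbab$abbbbaabababa  (last char: 'a')
  sorted[18] = bbbbaababababbbab$a  (last char: 'a')
Last column: bbbabbb$abbaaabbbaa
Original string S is at sorted index 7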